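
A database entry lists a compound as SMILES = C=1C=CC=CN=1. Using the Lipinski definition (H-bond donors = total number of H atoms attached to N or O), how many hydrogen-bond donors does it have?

0

Donors: find every N or O and count the H atoms it carries.
  atom 6 (N): bond orders sum to 3 → 0 H
Lipinski HBD = 0.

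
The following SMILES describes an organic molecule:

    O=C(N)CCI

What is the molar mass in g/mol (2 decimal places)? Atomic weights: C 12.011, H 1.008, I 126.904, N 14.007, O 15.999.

First, the molecular formula is C3H6INO (counting implicit H from valence).
  C: 3 × 12.011 = 36.033
  H: 6 × 1.008 = 6.048
  I: 1 × 126.904 = 126.904
  N: 1 × 14.007 = 14.007
  O: 1 × 15.999 = 15.999
Sum: 3×12.011 + 6×1.008 + 1×126.904 + 1×14.007 + 1×15.999 = 198.991 → 198.99 g/mol.

198.99 g/mol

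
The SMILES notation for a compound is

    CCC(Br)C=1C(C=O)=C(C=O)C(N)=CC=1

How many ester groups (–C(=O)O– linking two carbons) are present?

0

Scan the SMILES for the ester motif — none present.
Groups that are present: 2 aldehyde, 1 primary amine.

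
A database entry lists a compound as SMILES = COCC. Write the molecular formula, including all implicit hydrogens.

Walk through each heavy atom and fill implicit hydrogens from standard valence (C 4, N 3, O 2, S 2, halogen 1):
  atom 1: C, bond orders sum to 1 (valence 4) → 3 H
  atom 2: O, bond orders sum to 2 (valence 2) → 0 H
  atom 3: C, bond orders sum to 2 (valence 4) → 2 H
  atom 4: C, bond orders sum to 1 (valence 4) → 3 H
Totals → C:3, H:8, O:1.
In Hill order: C3H8O.

C3H8O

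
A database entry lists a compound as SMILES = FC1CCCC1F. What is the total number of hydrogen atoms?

8

Walk through each heavy atom and fill implicit hydrogens from standard valence (C 4, N 3, O 2, S 2, halogen 1):
  atom 1: F (halogen, monovalent) → 0 H
  atom 2: C, bond orders sum to 3 (valence 4) → 1 H
  atom 3: C, bond orders sum to 2 (valence 4) → 2 H
  atom 4: C, bond orders sum to 2 (valence 4) → 2 H
  atom 5: C, bond orders sum to 2 (valence 4) → 2 H
  atom 6: C, bond orders sum to 3 (valence 4) → 1 H
  atom 7: F (halogen, monovalent) → 0 H
Total hydrogens: 8.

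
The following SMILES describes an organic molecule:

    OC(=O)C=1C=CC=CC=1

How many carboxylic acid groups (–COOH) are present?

1

The carboxylic acid motif appears at heavy-atom position 2 in the SMILES.
Carboxylic acid count: 1.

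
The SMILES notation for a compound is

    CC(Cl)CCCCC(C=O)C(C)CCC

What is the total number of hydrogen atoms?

25

Walk through each heavy atom and fill implicit hydrogens from standard valence (C 4, N 3, O 2, S 2, halogen 1):
  atom 1: C, bond orders sum to 1 (valence 4) → 3 H
  atom 2: C, bond orders sum to 3 (valence 4) → 1 H
  atom 3: Cl (halogen, monovalent) → 0 H
  atom 4: C, bond orders sum to 2 (valence 4) → 2 H
  atom 5: C, bond orders sum to 2 (valence 4) → 2 H
  atom 6: C, bond orders sum to 2 (valence 4) → 2 H
  atom 7: C, bond orders sum to 2 (valence 4) → 2 H
  atom 8: C, bond orders sum to 3 (valence 4) → 1 H
  atom 9: C, bond orders sum to 3 (valence 4) → 1 H
  atom 10: O, bond orders sum to 2 (valence 2) → 0 H
  atom 11: C, bond orders sum to 3 (valence 4) → 1 H
  atom 12: C, bond orders sum to 1 (valence 4) → 3 H
  atom 13: C, bond orders sum to 2 (valence 4) → 2 H
  atom 14: C, bond orders sum to 2 (valence 4) → 2 H
  atom 15: C, bond orders sum to 1 (valence 4) → 3 H
Total hydrogens: 25.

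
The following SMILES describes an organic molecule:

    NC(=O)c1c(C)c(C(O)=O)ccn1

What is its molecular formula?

Walk through each heavy atom and fill implicit hydrogens from standard valence (C 4, N 3, O 2, S 2, halogen 1); for lowercase aromatic atoms, an aromatic c carries 1 H when it has two neighbours and 0 H with three, and aromatic n carries 0 H:
  atom 1: N, bond orders sum to 1 (valence 3) → 2 H
  atom 2: C, bond orders sum to 4 (valence 4) → 0 H
  atom 3: O, bond orders sum to 2 (valence 2) → 0 H
  atom 4: aromatic c, 3 neighbours → 0 H
  atom 5: aromatic c, 3 neighbours → 0 H
  atom 6: C, bond orders sum to 1 (valence 4) → 3 H
  atom 7: aromatic c, 3 neighbours → 0 H
  atom 8: C, bond orders sum to 4 (valence 4) → 0 H
  atom 9: O, bond orders sum to 1 (valence 2) → 1 H
  atom 10: O, bond orders sum to 2 (valence 2) → 0 H
  atom 11: aromatic c, 2 neighbours → 1 H
  atom 12: aromatic c, 2 neighbours → 1 H
  atom 13: aromatic n, 2 neighbours → 0 H
Totals → C:8, H:8, N:2, O:3.

C8H8N2O3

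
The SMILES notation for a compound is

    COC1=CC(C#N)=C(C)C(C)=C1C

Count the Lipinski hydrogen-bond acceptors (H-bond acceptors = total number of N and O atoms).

N atoms: 1; O atoms: 1.
Lipinski HBA = 1 + 1 = 2.

2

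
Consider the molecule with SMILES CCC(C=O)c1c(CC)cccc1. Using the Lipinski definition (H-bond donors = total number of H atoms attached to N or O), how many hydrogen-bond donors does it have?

Donors: find every N or O and count the H atoms it carries.
  atom 5 (O): bond orders sum to 2 → 0 H
Lipinski HBD = 0.

0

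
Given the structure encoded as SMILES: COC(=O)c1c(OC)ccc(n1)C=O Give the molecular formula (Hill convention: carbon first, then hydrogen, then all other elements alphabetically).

Walk through each heavy atom and fill implicit hydrogens from standard valence (C 4, N 3, O 2, S 2, halogen 1); for lowercase aromatic atoms, an aromatic c carries 1 H when it has two neighbours and 0 H with three, and aromatic n carries 0 H:
  atom 1: C, bond orders sum to 1 (valence 4) → 3 H
  atom 2: O, bond orders sum to 2 (valence 2) → 0 H
  atom 3: C, bond orders sum to 4 (valence 4) → 0 H
  atom 4: O, bond orders sum to 2 (valence 2) → 0 H
  atom 5: aromatic c, 3 neighbours → 0 H
  atom 6: aromatic c, 3 neighbours → 0 H
  atom 7: O, bond orders sum to 2 (valence 2) → 0 H
  atom 8: C, bond orders sum to 1 (valence 4) → 3 H
  atom 9: aromatic c, 2 neighbours → 1 H
  atom 10: aromatic c, 2 neighbours → 1 H
  atom 11: aromatic c, 3 neighbours → 0 H
  atom 12: aromatic n, 2 neighbours → 0 H
  atom 13: C, bond orders sum to 3 (valence 4) → 1 H
  atom 14: O, bond orders sum to 2 (valence 2) → 0 H
Totals → C:9, H:9, N:1, O:4.
In Hill order: C9H9NO4.

C9H9NO4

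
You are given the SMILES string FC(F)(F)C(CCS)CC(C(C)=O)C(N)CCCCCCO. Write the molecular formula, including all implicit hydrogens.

C15H28F3NO2S

Walk through each heavy atom and fill implicit hydrogens from standard valence (C 4, N 3, O 2, S 2, halogen 1):
  atom 1: F (halogen, monovalent) → 0 H
  atom 2: C, bond orders sum to 4 (valence 4) → 0 H
  atom 3: F (halogen, monovalent) → 0 H
  atom 4: F (halogen, monovalent) → 0 H
  atom 5: C, bond orders sum to 3 (valence 4) → 1 H
  atom 6: C, bond orders sum to 2 (valence 4) → 2 H
  atom 7: C, bond orders sum to 2 (valence 4) → 2 H
  atom 8: S, bond orders sum to 1 (valence 2) → 1 H
  atom 9: C, bond orders sum to 2 (valence 4) → 2 H
  atom 10: C, bond orders sum to 3 (valence 4) → 1 H
  atom 11: C, bond orders sum to 4 (valence 4) → 0 H
  atom 12: C, bond orders sum to 1 (valence 4) → 3 H
  atom 13: O, bond orders sum to 2 (valence 2) → 0 H
  atom 14: C, bond orders sum to 3 (valence 4) → 1 H
  atom 15: N, bond orders sum to 1 (valence 3) → 2 H
  atom 16: C, bond orders sum to 2 (valence 4) → 2 H
  atom 17: C, bond orders sum to 2 (valence 4) → 2 H
  atom 18: C, bond orders sum to 2 (valence 4) → 2 H
  atom 19: C, bond orders sum to 2 (valence 4) → 2 H
  atom 20: C, bond orders sum to 2 (valence 4) → 2 H
  atom 21: C, bond orders sum to 2 (valence 4) → 2 H
  atom 22: O, bond orders sum to 1 (valence 2) → 1 H
Totals → C:15, H:28, F:3, N:1, O:2, S:1.
In Hill order: C15H28F3NO2S.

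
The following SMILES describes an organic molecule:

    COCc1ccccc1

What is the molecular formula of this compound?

Walk through each heavy atom and fill implicit hydrogens from standard valence (C 4, N 3, O 2, S 2, halogen 1); for lowercase aromatic atoms, an aromatic c carries 1 H when it has two neighbours and 0 H with three, and aromatic n carries 0 H:
  atom 1: C, bond orders sum to 1 (valence 4) → 3 H
  atom 2: O, bond orders sum to 2 (valence 2) → 0 H
  atom 3: C, bond orders sum to 2 (valence 4) → 2 H
  atom 4: aromatic c, 3 neighbours → 0 H
  atom 5: aromatic c, 2 neighbours → 1 H
  atom 6: aromatic c, 2 neighbours → 1 H
  atom 7: aromatic c, 2 neighbours → 1 H
  atom 8: aromatic c, 2 neighbours → 1 H
  atom 9: aromatic c, 2 neighbours → 1 H
Totals → C:8, H:10, O:1.
In Hill order: C8H10O.

C8H10O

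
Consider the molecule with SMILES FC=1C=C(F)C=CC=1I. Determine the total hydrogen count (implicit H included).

Walk through each heavy atom and fill implicit hydrogens from standard valence (C 4, N 3, O 2, S 2, halogen 1):
  atom 1: F (halogen, monovalent) → 0 H
  atom 2: C, bond orders sum to 4 (valence 4) → 0 H
  atom 3: C, bond orders sum to 3 (valence 4) → 1 H
  atom 4: C, bond orders sum to 4 (valence 4) → 0 H
  atom 5: F (halogen, monovalent) → 0 H
  atom 6: C, bond orders sum to 3 (valence 4) → 1 H
  atom 7: C, bond orders sum to 3 (valence 4) → 1 H
  atom 8: C, bond orders sum to 4 (valence 4) → 0 H
  atom 9: I (halogen, monovalent) → 0 H
Total hydrogens: 3.

3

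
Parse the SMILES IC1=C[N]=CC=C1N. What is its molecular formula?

C5H5IN2

Walk through each heavy atom and fill implicit hydrogens from standard valence (C 4, N 3, O 2, S 2, halogen 1):
  atom 1: I (halogen, monovalent) → 0 H
  atom 2: C, bond orders sum to 4 (valence 4) → 0 H
  atom 3: C, bond orders sum to 3 (valence 4) → 1 H
  atom 4: N with explicit H count 0
  atom 5: C, bond orders sum to 3 (valence 4) → 1 H
  atom 6: C, bond orders sum to 3 (valence 4) → 1 H
  atom 7: C, bond orders sum to 4 (valence 4) → 0 H
  atom 8: N, bond orders sum to 1 (valence 3) → 2 H
Totals → C:5, H:5, I:1, N:2.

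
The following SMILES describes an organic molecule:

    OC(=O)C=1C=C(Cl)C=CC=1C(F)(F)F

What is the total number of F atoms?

Scan the SMILES for F atoms (remember two-letter symbols like Cl and Br are single atoms).
Fluorine count: 3.

3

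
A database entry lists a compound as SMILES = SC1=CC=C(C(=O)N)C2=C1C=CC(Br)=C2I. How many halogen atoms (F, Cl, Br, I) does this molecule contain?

2

Halogen atoms appear at heavy-atom positions 14, 16 (1×Br, 1×I).
Other groups present: 1 amide, 1 thiol.
Halogen count: 2.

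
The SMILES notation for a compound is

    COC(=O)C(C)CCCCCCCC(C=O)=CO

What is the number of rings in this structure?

0

In SMILES, each pair of matching ring-closure digits denotes one ring-closing bond; the number of such bonds equals the number of independent rings.
Ring-closure bonds here: 0.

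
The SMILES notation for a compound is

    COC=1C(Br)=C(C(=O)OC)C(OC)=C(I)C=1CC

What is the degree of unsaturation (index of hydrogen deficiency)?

5

Degree of unsaturation = (number of rings) + (number of π bonds).
Ring closures in the SMILES: 1.
π bonds: 4 double bonds (each 1 DoU) → 4 DoU from unsaturation.
Total DoU = 1 + 4 = 5.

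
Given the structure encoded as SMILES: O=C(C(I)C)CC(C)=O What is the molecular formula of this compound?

Walk through each heavy atom and fill implicit hydrogens from standard valence (C 4, N 3, O 2, S 2, halogen 1):
  atom 1: O, bond orders sum to 2 (valence 2) → 0 H
  atom 2: C, bond orders sum to 4 (valence 4) → 0 H
  atom 3: C, bond orders sum to 3 (valence 4) → 1 H
  atom 4: I (halogen, monovalent) → 0 H
  atom 5: C, bond orders sum to 1 (valence 4) → 3 H
  atom 6: C, bond orders sum to 2 (valence 4) → 2 H
  atom 7: C, bond orders sum to 4 (valence 4) → 0 H
  atom 8: C, bond orders sum to 1 (valence 4) → 3 H
  atom 9: O, bond orders sum to 2 (valence 2) → 0 H
Totals → C:6, H:9, I:1, O:2.

C6H9IO2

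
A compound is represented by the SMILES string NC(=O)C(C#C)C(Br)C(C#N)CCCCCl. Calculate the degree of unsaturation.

Molecular formula: C11H14BrClN2O.
DoU = (2C + 2 + N − H − X) / 2, where X is the halogen count and O/S are ignored.
    = (2·11 + 2 + 2 − 14 − 2) / 2 = 10 / 2 = 5.

5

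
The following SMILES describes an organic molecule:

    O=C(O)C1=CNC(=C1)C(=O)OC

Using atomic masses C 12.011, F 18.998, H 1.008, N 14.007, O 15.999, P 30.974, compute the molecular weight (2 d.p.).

First, the molecular formula is C7H7NO4 (counting implicit H from valence).
  C: 7 × 12.011 = 84.077
  H: 7 × 1.008 = 7.056
  N: 1 × 14.007 = 14.007
  O: 4 × 15.999 = 63.996
Sum: 7×12.011 + 7×1.008 + 1×14.007 + 4×15.999 = 169.136 → 169.14 g/mol.

169.14 g/mol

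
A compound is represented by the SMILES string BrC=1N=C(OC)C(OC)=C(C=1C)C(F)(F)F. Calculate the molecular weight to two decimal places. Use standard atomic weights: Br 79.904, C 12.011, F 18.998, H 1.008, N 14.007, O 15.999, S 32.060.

300.07 g/mol

First, the molecular formula is C9H9BrF3NO2 (counting implicit H from valence).
  Br: 1 × 79.904 = 79.904
  C: 9 × 12.011 = 108.099
  F: 3 × 18.998 = 56.994
  H: 9 × 1.008 = 9.072
  N: 1 × 14.007 = 14.007
  O: 2 × 15.999 = 31.998
Sum: 1×79.904 + 9×12.011 + 3×18.998 + 9×1.008 + 1×14.007 + 2×15.999 = 300.074 → 300.07 g/mol.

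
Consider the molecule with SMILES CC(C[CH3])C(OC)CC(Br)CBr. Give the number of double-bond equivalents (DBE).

Molecular formula: C9H18Br2O.
DoU = (2C + 2 + N − H − X) / 2, where X is the halogen count and O/S are ignored.
    = (2·9 + 2 + 0 − 18 − 2) / 2 = 0 / 2 = 0.

0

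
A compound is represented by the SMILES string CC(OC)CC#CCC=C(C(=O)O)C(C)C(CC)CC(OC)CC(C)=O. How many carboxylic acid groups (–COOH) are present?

1

The carboxylic acid motif appears at heavy-atom position 11 in the SMILES.
Other groups present: 1 alkene, 1 alkyne, 2 ether, 1 ketone.
Carboxylic acid count: 1.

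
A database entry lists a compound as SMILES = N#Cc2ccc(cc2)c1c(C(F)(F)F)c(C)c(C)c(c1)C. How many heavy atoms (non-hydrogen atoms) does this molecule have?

Every atom symbol written in the SMILES (organic subset) is one heavy atom; implicit H are not written.
Heavy atoms by element → C:17, F:3, N:1.
Total: 21.

21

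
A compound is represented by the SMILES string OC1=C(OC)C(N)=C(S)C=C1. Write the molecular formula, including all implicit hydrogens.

Walk through each heavy atom and fill implicit hydrogens from standard valence (C 4, N 3, O 2, S 2, halogen 1):
  atom 1: O, bond orders sum to 1 (valence 2) → 1 H
  atom 2: C, bond orders sum to 4 (valence 4) → 0 H
  atom 3: C, bond orders sum to 4 (valence 4) → 0 H
  atom 4: O, bond orders sum to 2 (valence 2) → 0 H
  atom 5: C, bond orders sum to 1 (valence 4) → 3 H
  atom 6: C, bond orders sum to 4 (valence 4) → 0 H
  atom 7: N, bond orders sum to 1 (valence 3) → 2 H
  atom 8: C, bond orders sum to 4 (valence 4) → 0 H
  atom 9: S, bond orders sum to 1 (valence 2) → 1 H
  atom 10: C, bond orders sum to 3 (valence 4) → 1 H
  atom 11: C, bond orders sum to 3 (valence 4) → 1 H
Totals → C:7, H:9, N:1, O:2, S:1.
In Hill order: C7H9NO2S.

C7H9NO2S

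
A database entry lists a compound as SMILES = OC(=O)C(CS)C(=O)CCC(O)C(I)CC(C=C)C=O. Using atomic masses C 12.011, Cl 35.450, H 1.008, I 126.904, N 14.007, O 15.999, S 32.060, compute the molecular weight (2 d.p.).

414.25 g/mol

First, the molecular formula is C13H19IO5S (counting implicit H from valence).
  C: 13 × 12.011 = 156.143
  H: 19 × 1.008 = 19.152
  I: 1 × 126.904 = 126.904
  O: 5 × 15.999 = 79.995
  S: 1 × 32.060 = 32.060
Sum: 13×12.011 + 19×1.008 + 1×126.904 + 5×15.999 + 1×32.060 = 414.254 → 414.25 g/mol.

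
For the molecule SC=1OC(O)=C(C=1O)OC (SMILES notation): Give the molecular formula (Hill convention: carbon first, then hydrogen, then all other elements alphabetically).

Walk through each heavy atom and fill implicit hydrogens from standard valence (C 4, N 3, O 2, S 2, halogen 1):
  atom 1: S, bond orders sum to 1 (valence 2) → 1 H
  atom 2: C, bond orders sum to 4 (valence 4) → 0 H
  atom 3: O, bond orders sum to 2 (valence 2) → 0 H
  atom 4: C, bond orders sum to 4 (valence 4) → 0 H
  atom 5: O, bond orders sum to 1 (valence 2) → 1 H
  atom 6: C, bond orders sum to 4 (valence 4) → 0 H
  atom 7: C, bond orders sum to 4 (valence 4) → 0 H
  atom 8: O, bond orders sum to 1 (valence 2) → 1 H
  atom 9: O, bond orders sum to 2 (valence 2) → 0 H
  atom 10: C, bond orders sum to 1 (valence 4) → 3 H
Totals → C:5, H:6, O:4, S:1.

C5H6O4S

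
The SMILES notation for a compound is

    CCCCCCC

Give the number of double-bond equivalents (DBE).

Molecular formula: C7H16.
DoU = (2C + 2 + N − H − X) / 2, where X is the halogen count and O/S are ignored.
    = (2·7 + 2 + 0 − 16 − 0) / 2 = 0 / 2 = 0.

0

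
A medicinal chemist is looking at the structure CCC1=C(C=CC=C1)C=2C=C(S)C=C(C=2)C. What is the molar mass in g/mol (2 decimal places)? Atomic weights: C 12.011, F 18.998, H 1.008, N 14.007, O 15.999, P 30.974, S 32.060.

First, the molecular formula is C15H16S (counting implicit H from valence).
  C: 15 × 12.011 = 180.165
  H: 16 × 1.008 = 16.128
  S: 1 × 32.060 = 32.060
Sum: 15×12.011 + 16×1.008 + 1×32.060 = 228.353 → 228.35 g/mol.

228.35 g/mol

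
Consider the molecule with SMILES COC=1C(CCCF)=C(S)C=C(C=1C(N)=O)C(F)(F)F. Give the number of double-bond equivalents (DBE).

5

Degree of unsaturation = (number of rings) + (number of π bonds).
Ring closures in the SMILES: 1.
π bonds: 4 double bonds (each 1 DoU) → 4 DoU from unsaturation.
Total DoU = 1 + 4 = 5.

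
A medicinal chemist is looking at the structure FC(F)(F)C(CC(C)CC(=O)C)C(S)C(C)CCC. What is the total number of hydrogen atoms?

Walk through each heavy atom and fill implicit hydrogens from standard valence (C 4, N 3, O 2, S 2, halogen 1):
  atom 1: F (halogen, monovalent) → 0 H
  atom 2: C, bond orders sum to 4 (valence 4) → 0 H
  atom 3: F (halogen, monovalent) → 0 H
  atom 4: F (halogen, monovalent) → 0 H
  atom 5: C, bond orders sum to 3 (valence 4) → 1 H
  atom 6: C, bond orders sum to 2 (valence 4) → 2 H
  atom 7: C, bond orders sum to 3 (valence 4) → 1 H
  atom 8: C, bond orders sum to 1 (valence 4) → 3 H
  atom 9: C, bond orders sum to 2 (valence 4) → 2 H
  atom 10: C, bond orders sum to 4 (valence 4) → 0 H
  atom 11: O, bond orders sum to 2 (valence 2) → 0 H
  atom 12: C, bond orders sum to 1 (valence 4) → 3 H
  atom 13: C, bond orders sum to 3 (valence 4) → 1 H
  atom 14: S, bond orders sum to 1 (valence 2) → 1 H
  atom 15: C, bond orders sum to 3 (valence 4) → 1 H
  atom 16: C, bond orders sum to 1 (valence 4) → 3 H
  atom 17: C, bond orders sum to 2 (valence 4) → 2 H
  atom 18: C, bond orders sum to 2 (valence 4) → 2 H
  atom 19: C, bond orders sum to 1 (valence 4) → 3 H
Total hydrogens: 25.

25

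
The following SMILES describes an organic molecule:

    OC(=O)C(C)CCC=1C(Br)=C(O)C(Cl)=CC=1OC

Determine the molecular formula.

Walk through each heavy atom and fill implicit hydrogens from standard valence (C 4, N 3, O 2, S 2, halogen 1):
  atom 1: O, bond orders sum to 1 (valence 2) → 1 H
  atom 2: C, bond orders sum to 4 (valence 4) → 0 H
  atom 3: O, bond orders sum to 2 (valence 2) → 0 H
  atom 4: C, bond orders sum to 3 (valence 4) → 1 H
  atom 5: C, bond orders sum to 1 (valence 4) → 3 H
  atom 6: C, bond orders sum to 2 (valence 4) → 2 H
  atom 7: C, bond orders sum to 2 (valence 4) → 2 H
  atom 8: C, bond orders sum to 4 (valence 4) → 0 H
  atom 9: C, bond orders sum to 4 (valence 4) → 0 H
  atom 10: Br (halogen, monovalent) → 0 H
  atom 11: C, bond orders sum to 4 (valence 4) → 0 H
  atom 12: O, bond orders sum to 1 (valence 2) → 1 H
  atom 13: C, bond orders sum to 4 (valence 4) → 0 H
  atom 14: Cl (halogen, monovalent) → 0 H
  atom 15: C, bond orders sum to 3 (valence 4) → 1 H
  atom 16: C, bond orders sum to 4 (valence 4) → 0 H
  atom 17: O, bond orders sum to 2 (valence 2) → 0 H
  atom 18: C, bond orders sum to 1 (valence 4) → 3 H
Totals → C:12, H:14, Br:1, Cl:1, O:4.

C12H14BrClO4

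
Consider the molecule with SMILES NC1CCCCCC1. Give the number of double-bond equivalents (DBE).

Degree of unsaturation = (number of rings) + (number of π bonds).
Ring closures in the SMILES: 1.
π bonds: none → 0 DoU from unsaturation.
Total DoU = 1 + 0 = 1.

1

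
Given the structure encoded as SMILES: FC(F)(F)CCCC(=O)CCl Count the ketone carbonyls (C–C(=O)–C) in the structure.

The ketone motif appears at heavy-atom position 8 in the SMILES.
Ketone count: 1.

1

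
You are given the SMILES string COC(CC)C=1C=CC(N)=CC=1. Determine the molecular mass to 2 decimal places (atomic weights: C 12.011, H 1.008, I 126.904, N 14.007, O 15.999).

First, the molecular formula is C10H15NO (counting implicit H from valence).
  C: 10 × 12.011 = 120.110
  H: 15 × 1.008 = 15.120
  N: 1 × 14.007 = 14.007
  O: 1 × 15.999 = 15.999
Sum: 10×12.011 + 15×1.008 + 1×14.007 + 1×15.999 = 165.236 → 165.24 g/mol.

165.24 g/mol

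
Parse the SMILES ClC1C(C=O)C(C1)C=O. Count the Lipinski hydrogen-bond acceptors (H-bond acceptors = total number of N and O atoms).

2

N atoms: 0; O atoms: 2.
Lipinski HBA = 0 + 2 = 2.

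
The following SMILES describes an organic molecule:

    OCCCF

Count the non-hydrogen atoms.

5

Every atom symbol written in the SMILES (organic subset) is one heavy atom; implicit H are not written.
Heavy atoms by element → C:3, F:1, O:1.
Total: 5.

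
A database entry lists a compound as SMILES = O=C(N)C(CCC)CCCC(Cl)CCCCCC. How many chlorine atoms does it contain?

Scan the SMILES for Cl atoms (remember two-letter symbols like Cl and Br are single atoms).
Chlorine count: 1.

1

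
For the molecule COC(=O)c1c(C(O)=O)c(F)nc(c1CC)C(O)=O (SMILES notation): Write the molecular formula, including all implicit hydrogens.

Walk through each heavy atom and fill implicit hydrogens from standard valence (C 4, N 3, O 2, S 2, halogen 1); for lowercase aromatic atoms, an aromatic c carries 1 H when it has two neighbours and 0 H with three, and aromatic n carries 0 H:
  atom 1: C, bond orders sum to 1 (valence 4) → 3 H
  atom 2: O, bond orders sum to 2 (valence 2) → 0 H
  atom 3: C, bond orders sum to 4 (valence 4) → 0 H
  atom 4: O, bond orders sum to 2 (valence 2) → 0 H
  atom 5: aromatic c, 3 neighbours → 0 H
  atom 6: aromatic c, 3 neighbours → 0 H
  atom 7: C, bond orders sum to 4 (valence 4) → 0 H
  atom 8: O, bond orders sum to 1 (valence 2) → 1 H
  atom 9: O, bond orders sum to 2 (valence 2) → 0 H
  atom 10: aromatic c, 3 neighbours → 0 H
  atom 11: F (halogen, monovalent) → 0 H
  atom 12: aromatic n, 2 neighbours → 0 H
  atom 13: aromatic c, 3 neighbours → 0 H
  atom 14: aromatic c, 3 neighbours → 0 H
  atom 15: C, bond orders sum to 2 (valence 4) → 2 H
  atom 16: C, bond orders sum to 1 (valence 4) → 3 H
  atom 17: C, bond orders sum to 4 (valence 4) → 0 H
  atom 18: O, bond orders sum to 1 (valence 2) → 1 H
  atom 19: O, bond orders sum to 2 (valence 2) → 0 H
Totals → C:11, H:10, F:1, N:1, O:6.

C11H10FNO6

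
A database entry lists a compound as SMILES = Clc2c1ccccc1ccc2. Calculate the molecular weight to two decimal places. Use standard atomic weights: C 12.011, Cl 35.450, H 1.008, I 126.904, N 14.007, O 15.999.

162.62 g/mol

First, the molecular formula is C10H7Cl (counting implicit H from valence).
  C: 10 × 12.011 = 120.110
  Cl: 1 × 35.450 = 35.450
  H: 7 × 1.008 = 7.056
Sum: 10×12.011 + 1×35.450 + 7×1.008 = 162.616 → 162.62 g/mol.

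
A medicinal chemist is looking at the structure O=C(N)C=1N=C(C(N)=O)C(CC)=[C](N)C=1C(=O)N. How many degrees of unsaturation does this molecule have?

Molecular formula: C10H13N5O3.
DoU = (2C + 2 + N − H − X) / 2, where X is the halogen count and O/S are ignored.
    = (2·10 + 2 + 5 − 13 − 0) / 2 = 14 / 2 = 7.

7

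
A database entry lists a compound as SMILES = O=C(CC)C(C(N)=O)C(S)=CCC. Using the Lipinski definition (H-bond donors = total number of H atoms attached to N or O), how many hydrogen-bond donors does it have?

2

Donors: find every N or O and count the H atoms it carries.
  atom 1 (O): bond orders sum to 2 → 0 H
  atom 7 (N): bond orders sum to 1 → 2 H
  atom 8 (O): bond orders sum to 2 → 0 H
Lipinski HBD = 2.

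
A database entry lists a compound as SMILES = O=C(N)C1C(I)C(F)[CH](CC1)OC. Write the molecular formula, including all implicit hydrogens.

Walk through each heavy atom and fill implicit hydrogens from standard valence (C 4, N 3, O 2, S 2, halogen 1):
  atom 1: O, bond orders sum to 2 (valence 2) → 0 H
  atom 2: C, bond orders sum to 4 (valence 4) → 0 H
  atom 3: N, bond orders sum to 1 (valence 3) → 2 H
  atom 4: C, bond orders sum to 3 (valence 4) → 1 H
  atom 5: C, bond orders sum to 3 (valence 4) → 1 H
  atom 6: I (halogen, monovalent) → 0 H
  atom 7: C, bond orders sum to 3 (valence 4) → 1 H
  atom 8: F (halogen, monovalent) → 0 H
  atom 9: C with explicit H count 1
  atom 10: C, bond orders sum to 2 (valence 4) → 2 H
  atom 11: C, bond orders sum to 2 (valence 4) → 2 H
  atom 12: O, bond orders sum to 2 (valence 2) → 0 H
  atom 13: C, bond orders sum to 1 (valence 4) → 3 H
Totals → C:8, H:13, F:1, I:1, N:1, O:2.
In Hill order: C8H13FINO2.

C8H13FINO2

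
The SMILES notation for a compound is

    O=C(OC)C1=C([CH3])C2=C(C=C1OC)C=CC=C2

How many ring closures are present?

In SMILES, each pair of matching ring-closure digits denotes one ring-closing bond; the number of such bonds equals the number of independent rings.
Ring-closure bonds here: 2.

2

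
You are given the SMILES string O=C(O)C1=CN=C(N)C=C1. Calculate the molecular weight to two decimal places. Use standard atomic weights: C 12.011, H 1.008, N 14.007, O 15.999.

First, the molecular formula is C6H6N2O2 (counting implicit H from valence).
  C: 6 × 12.011 = 72.066
  H: 6 × 1.008 = 6.048
  N: 2 × 14.007 = 28.014
  O: 2 × 15.999 = 31.998
Sum: 6×12.011 + 6×1.008 + 2×14.007 + 2×15.999 = 138.126 → 138.13 g/mol.

138.13 g/mol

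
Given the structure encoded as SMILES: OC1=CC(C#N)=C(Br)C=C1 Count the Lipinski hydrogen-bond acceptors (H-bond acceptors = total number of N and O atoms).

2

N atoms: 1; O atoms: 1.
Lipinski HBA = 1 + 1 = 2.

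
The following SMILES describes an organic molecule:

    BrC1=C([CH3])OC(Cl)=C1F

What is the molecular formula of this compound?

C5H3BrClFO

Walk through each heavy atom and fill implicit hydrogens from standard valence (C 4, N 3, O 2, S 2, halogen 1):
  atom 1: Br (halogen, monovalent) → 0 H
  atom 2: C, bond orders sum to 4 (valence 4) → 0 H
  atom 3: C, bond orders sum to 4 (valence 4) → 0 H
  atom 4: C with explicit H count 3
  atom 5: O, bond orders sum to 2 (valence 2) → 0 H
  atom 6: C, bond orders sum to 4 (valence 4) → 0 H
  atom 7: Cl (halogen, monovalent) → 0 H
  atom 8: C, bond orders sum to 4 (valence 4) → 0 H
  atom 9: F (halogen, monovalent) → 0 H
Totals → C:5, H:3, Br:1, Cl:1, F:1, O:1.
In Hill order: C5H3BrClFO.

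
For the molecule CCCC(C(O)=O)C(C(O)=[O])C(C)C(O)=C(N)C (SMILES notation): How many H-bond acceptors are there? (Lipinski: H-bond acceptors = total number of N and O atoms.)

N atoms: 1; O atoms: 5.
Lipinski HBA = 1 + 5 = 6.

6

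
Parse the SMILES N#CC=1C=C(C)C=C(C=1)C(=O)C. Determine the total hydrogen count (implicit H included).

Walk through each heavy atom and fill implicit hydrogens from standard valence (C 4, N 3, O 2, S 2, halogen 1):
  atom 1: N, bond orders sum to 3 (valence 3) → 0 H
  atom 2: C, bond orders sum to 4 (valence 4) → 0 H
  atom 3: C, bond orders sum to 4 (valence 4) → 0 H
  atom 4: C, bond orders sum to 3 (valence 4) → 1 H
  atom 5: C, bond orders sum to 4 (valence 4) → 0 H
  atom 6: C, bond orders sum to 1 (valence 4) → 3 H
  atom 7: C, bond orders sum to 3 (valence 4) → 1 H
  atom 8: C, bond orders sum to 4 (valence 4) → 0 H
  atom 9: C, bond orders sum to 3 (valence 4) → 1 H
  atom 10: C, bond orders sum to 4 (valence 4) → 0 H
  atom 11: O, bond orders sum to 2 (valence 2) → 0 H
  atom 12: C, bond orders sum to 1 (valence 4) → 3 H
Total hydrogens: 9.

9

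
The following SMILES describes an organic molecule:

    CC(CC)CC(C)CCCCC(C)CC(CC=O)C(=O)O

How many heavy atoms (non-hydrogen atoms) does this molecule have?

Every atom symbol written in the SMILES (organic subset) is one heavy atom; implicit H are not written.
Heavy atoms by element → C:18, O:3.
Total: 21.

21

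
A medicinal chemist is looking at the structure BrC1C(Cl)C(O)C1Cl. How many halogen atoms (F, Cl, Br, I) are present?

3

Halogen atoms appear at heavy-atom positions 1, 4, 8 (1×Br, 2×Cl).
Other groups present: 1 hydroxyl.
Halogen count: 3.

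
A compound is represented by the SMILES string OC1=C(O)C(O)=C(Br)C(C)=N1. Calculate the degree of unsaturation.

4

Degree of unsaturation = (number of rings) + (number of π bonds).
Ring closures in the SMILES: 1.
π bonds: 3 double bonds (each 1 DoU) → 3 DoU from unsaturation.
Total DoU = 1 + 3 = 4.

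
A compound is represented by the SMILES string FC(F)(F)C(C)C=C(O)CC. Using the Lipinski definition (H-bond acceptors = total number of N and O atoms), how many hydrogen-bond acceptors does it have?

1

N atoms: 0; O atoms: 1.
Lipinski HBA = 0 + 1 = 1.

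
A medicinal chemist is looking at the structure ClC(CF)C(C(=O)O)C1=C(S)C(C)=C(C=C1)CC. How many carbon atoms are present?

13

Count every carbon token in the SMILES (each C, including those in ring-closure positions and inside branches).
Carbon count: 13.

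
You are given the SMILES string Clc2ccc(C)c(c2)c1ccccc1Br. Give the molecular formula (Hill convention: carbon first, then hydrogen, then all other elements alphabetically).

C13H10BrCl

Walk through each heavy atom and fill implicit hydrogens from standard valence (C 4, N 3, O 2, S 2, halogen 1); for lowercase aromatic atoms, an aromatic c carries 1 H when it has two neighbours and 0 H with three, and aromatic n carries 0 H:
  atom 1: Cl (halogen, monovalent) → 0 H
  atom 2: aromatic c, 3 neighbours → 0 H
  atom 3: aromatic c, 2 neighbours → 1 H
  atom 4: aromatic c, 2 neighbours → 1 H
  atom 5: aromatic c, 3 neighbours → 0 H
  atom 6: C, bond orders sum to 1 (valence 4) → 3 H
  atom 7: aromatic c, 3 neighbours → 0 H
  atom 8: aromatic c, 2 neighbours → 1 H
  atom 9: aromatic c, 3 neighbours → 0 H
  atom 10: aromatic c, 2 neighbours → 1 H
  atom 11: aromatic c, 2 neighbours → 1 H
  atom 12: aromatic c, 2 neighbours → 1 H
  atom 13: aromatic c, 2 neighbours → 1 H
  atom 14: aromatic c, 3 neighbours → 0 H
  atom 15: Br (halogen, monovalent) → 0 H
Totals → C:13, H:10, Br:1, Cl:1.
In Hill order: C13H10BrCl.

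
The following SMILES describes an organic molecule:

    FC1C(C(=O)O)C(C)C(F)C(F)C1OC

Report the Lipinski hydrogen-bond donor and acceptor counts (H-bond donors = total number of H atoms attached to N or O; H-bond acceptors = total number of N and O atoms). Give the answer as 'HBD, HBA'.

Donors: find every N or O and count the H atoms it carries.
  atom 5 (O): bond orders sum to 2 → 0 H
  atom 6 (O): bond orders sum to 1 → 1 H
  atom 14 (O): bond orders sum to 2 → 0 H
Lipinski HBD = 1.
Acceptors: N atoms = 0, O atoms = 3 → HBA = 3.

1, 3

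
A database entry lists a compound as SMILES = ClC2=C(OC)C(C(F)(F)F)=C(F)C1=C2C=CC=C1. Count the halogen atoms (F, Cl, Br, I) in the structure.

5

Halogen atoms appear at heavy-atom positions 1, 8, 9, 10, 12 (1×Cl, 4×F).
Other groups present: 1 ether.
Halogen count: 5.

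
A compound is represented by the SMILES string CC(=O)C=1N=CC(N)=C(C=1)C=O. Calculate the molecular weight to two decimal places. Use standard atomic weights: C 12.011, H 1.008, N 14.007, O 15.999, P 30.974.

164.16 g/mol

First, the molecular formula is C8H8N2O2 (counting implicit H from valence).
  C: 8 × 12.011 = 96.088
  H: 8 × 1.008 = 8.064
  N: 2 × 14.007 = 28.014
  O: 2 × 15.999 = 31.998
Sum: 8×12.011 + 8×1.008 + 2×14.007 + 2×15.999 = 164.164 → 164.16 g/mol.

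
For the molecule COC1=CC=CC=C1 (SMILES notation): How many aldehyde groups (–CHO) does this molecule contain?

Scan the SMILES for the aldehyde motif — none present.
Groups that are present: 1 ether.

0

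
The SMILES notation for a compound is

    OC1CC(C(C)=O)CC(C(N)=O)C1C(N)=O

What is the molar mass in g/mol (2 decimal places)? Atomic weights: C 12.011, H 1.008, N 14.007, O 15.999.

228.25 g/mol

First, the molecular formula is C10H16N2O4 (counting implicit H from valence).
  C: 10 × 12.011 = 120.110
  H: 16 × 1.008 = 16.128
  N: 2 × 14.007 = 28.014
  O: 4 × 15.999 = 63.996
Sum: 10×12.011 + 16×1.008 + 2×14.007 + 4×15.999 = 228.248 → 228.25 g/mol.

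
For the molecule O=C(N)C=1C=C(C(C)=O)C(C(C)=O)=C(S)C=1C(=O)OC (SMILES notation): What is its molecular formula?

Walk through each heavy atom and fill implicit hydrogens from standard valence (C 4, N 3, O 2, S 2, halogen 1):
  atom 1: O, bond orders sum to 2 (valence 2) → 0 H
  atom 2: C, bond orders sum to 4 (valence 4) → 0 H
  atom 3: N, bond orders sum to 1 (valence 3) → 2 H
  atom 4: C, bond orders sum to 4 (valence 4) → 0 H
  atom 5: C, bond orders sum to 3 (valence 4) → 1 H
  atom 6: C, bond orders sum to 4 (valence 4) → 0 H
  atom 7: C, bond orders sum to 4 (valence 4) → 0 H
  atom 8: C, bond orders sum to 1 (valence 4) → 3 H
  atom 9: O, bond orders sum to 2 (valence 2) → 0 H
  atom 10: C, bond orders sum to 4 (valence 4) → 0 H
  atom 11: C, bond orders sum to 4 (valence 4) → 0 H
  atom 12: C, bond orders sum to 1 (valence 4) → 3 H
  atom 13: O, bond orders sum to 2 (valence 2) → 0 H
  atom 14: C, bond orders sum to 4 (valence 4) → 0 H
  atom 15: S, bond orders sum to 1 (valence 2) → 1 H
  atom 16: C, bond orders sum to 4 (valence 4) → 0 H
  atom 17: C, bond orders sum to 4 (valence 4) → 0 H
  atom 18: O, bond orders sum to 2 (valence 2) → 0 H
  atom 19: O, bond orders sum to 2 (valence 2) → 0 H
  atom 20: C, bond orders sum to 1 (valence 4) → 3 H
Totals → C:13, H:13, N:1, O:5, S:1.

C13H13NO5S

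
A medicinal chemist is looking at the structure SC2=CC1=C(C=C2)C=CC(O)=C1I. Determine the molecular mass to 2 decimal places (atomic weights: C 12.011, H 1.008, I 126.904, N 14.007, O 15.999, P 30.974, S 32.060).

302.13 g/mol

First, the molecular formula is C10H7IOS (counting implicit H from valence).
  C: 10 × 12.011 = 120.110
  H: 7 × 1.008 = 7.056
  I: 1 × 126.904 = 126.904
  O: 1 × 15.999 = 15.999
  S: 1 × 32.060 = 32.060
Sum: 10×12.011 + 7×1.008 + 1×126.904 + 1×15.999 + 1×32.060 = 302.129 → 302.13 g/mol.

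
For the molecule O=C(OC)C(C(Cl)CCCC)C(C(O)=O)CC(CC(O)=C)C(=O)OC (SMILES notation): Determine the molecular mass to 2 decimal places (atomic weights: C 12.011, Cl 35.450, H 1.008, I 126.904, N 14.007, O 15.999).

378.85 g/mol

First, the molecular formula is C17H27ClO7 (counting implicit H from valence).
  C: 17 × 12.011 = 204.187
  Cl: 1 × 35.450 = 35.450
  H: 27 × 1.008 = 27.216
  O: 7 × 15.999 = 111.993
Sum: 17×12.011 + 1×35.450 + 27×1.008 + 7×15.999 = 378.846 → 378.85 g/mol.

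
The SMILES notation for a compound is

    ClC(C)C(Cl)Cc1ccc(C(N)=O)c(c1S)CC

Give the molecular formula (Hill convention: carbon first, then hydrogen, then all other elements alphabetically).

C13H17Cl2NOS

Walk through each heavy atom and fill implicit hydrogens from standard valence (C 4, N 3, O 2, S 2, halogen 1); for lowercase aromatic atoms, an aromatic c carries 1 H when it has two neighbours and 0 H with three, and aromatic n carries 0 H:
  atom 1: Cl (halogen, monovalent) → 0 H
  atom 2: C, bond orders sum to 3 (valence 4) → 1 H
  atom 3: C, bond orders sum to 1 (valence 4) → 3 H
  atom 4: C, bond orders sum to 3 (valence 4) → 1 H
  atom 5: Cl (halogen, monovalent) → 0 H
  atom 6: C, bond orders sum to 2 (valence 4) → 2 H
  atom 7: aromatic c, 3 neighbours → 0 H
  atom 8: aromatic c, 2 neighbours → 1 H
  atom 9: aromatic c, 2 neighbours → 1 H
  atom 10: aromatic c, 3 neighbours → 0 H
  atom 11: C, bond orders sum to 4 (valence 4) → 0 H
  atom 12: N, bond orders sum to 1 (valence 3) → 2 H
  atom 13: O, bond orders sum to 2 (valence 2) → 0 H
  atom 14: aromatic c, 3 neighbours → 0 H
  atom 15: aromatic c, 3 neighbours → 0 H
  atom 16: S, bond orders sum to 1 (valence 2) → 1 H
  atom 17: C, bond orders sum to 2 (valence 4) → 2 H
  atom 18: C, bond orders sum to 1 (valence 4) → 3 H
Totals → C:13, H:17, Cl:2, N:1, O:1, S:1.
In Hill order: C13H17Cl2NOS.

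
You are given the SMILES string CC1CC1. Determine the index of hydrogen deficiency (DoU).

1

Degree of unsaturation = (number of rings) + (number of π bonds).
Ring closures in the SMILES: 1.
π bonds: none → 0 DoU from unsaturation.
Total DoU = 1 + 0 = 1.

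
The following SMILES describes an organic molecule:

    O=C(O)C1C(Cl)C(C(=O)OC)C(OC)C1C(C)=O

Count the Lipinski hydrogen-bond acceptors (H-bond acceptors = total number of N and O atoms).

N atoms: 0; O atoms: 6.
Lipinski HBA = 0 + 6 = 6.

6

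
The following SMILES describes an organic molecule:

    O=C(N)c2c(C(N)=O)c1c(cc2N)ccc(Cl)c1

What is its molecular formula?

Walk through each heavy atom and fill implicit hydrogens from standard valence (C 4, N 3, O 2, S 2, halogen 1); for lowercase aromatic atoms, an aromatic c carries 1 H when it has two neighbours and 0 H with three, and aromatic n carries 0 H:
  atom 1: O, bond orders sum to 2 (valence 2) → 0 H
  atom 2: C, bond orders sum to 4 (valence 4) → 0 H
  atom 3: N, bond orders sum to 1 (valence 3) → 2 H
  atom 4: aromatic c, 3 neighbours → 0 H
  atom 5: aromatic c, 3 neighbours → 0 H
  atom 6: C, bond orders sum to 4 (valence 4) → 0 H
  atom 7: N, bond orders sum to 1 (valence 3) → 2 H
  atom 8: O, bond orders sum to 2 (valence 2) → 0 H
  atom 9: aromatic c, 3 neighbours → 0 H
  atom 10: aromatic c, 3 neighbours → 0 H
  atom 11: aromatic c, 2 neighbours → 1 H
  atom 12: aromatic c, 3 neighbours → 0 H
  atom 13: N, bond orders sum to 1 (valence 3) → 2 H
  atom 14: aromatic c, 2 neighbours → 1 H
  atom 15: aromatic c, 2 neighbours → 1 H
  atom 16: aromatic c, 3 neighbours → 0 H
  atom 17: Cl (halogen, monovalent) → 0 H
  atom 18: aromatic c, 2 neighbours → 1 H
Totals → C:12, H:10, Cl:1, N:3, O:2.

C12H10ClN3O2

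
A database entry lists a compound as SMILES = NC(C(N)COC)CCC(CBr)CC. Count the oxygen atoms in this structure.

1

Scan the SMILES for O atoms (remember two-letter symbols like Cl and Br are single atoms).
Oxygen count: 1.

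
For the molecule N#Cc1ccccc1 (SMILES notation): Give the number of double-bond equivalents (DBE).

Molecular formula: C7H5N.
DoU = (2C + 2 + N − H − X) / 2, where X is the halogen count and O/S are ignored.
    = (2·7 + 2 + 1 − 5 − 0) / 2 = 12 / 2 = 6.

6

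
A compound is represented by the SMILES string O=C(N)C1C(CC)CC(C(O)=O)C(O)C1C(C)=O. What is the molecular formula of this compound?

Walk through each heavy atom and fill implicit hydrogens from standard valence (C 4, N 3, O 2, S 2, halogen 1):
  atom 1: O, bond orders sum to 2 (valence 2) → 0 H
  atom 2: C, bond orders sum to 4 (valence 4) → 0 H
  atom 3: N, bond orders sum to 1 (valence 3) → 2 H
  atom 4: C, bond orders sum to 3 (valence 4) → 1 H
  atom 5: C, bond orders sum to 3 (valence 4) → 1 H
  atom 6: C, bond orders sum to 2 (valence 4) → 2 H
  atom 7: C, bond orders sum to 1 (valence 4) → 3 H
  atom 8: C, bond orders sum to 2 (valence 4) → 2 H
  atom 9: C, bond orders sum to 3 (valence 4) → 1 H
  atom 10: C, bond orders sum to 4 (valence 4) → 0 H
  atom 11: O, bond orders sum to 1 (valence 2) → 1 H
  atom 12: O, bond orders sum to 2 (valence 2) → 0 H
  atom 13: C, bond orders sum to 3 (valence 4) → 1 H
  atom 14: O, bond orders sum to 1 (valence 2) → 1 H
  atom 15: C, bond orders sum to 3 (valence 4) → 1 H
  atom 16: C, bond orders sum to 4 (valence 4) → 0 H
  atom 17: C, bond orders sum to 1 (valence 4) → 3 H
  atom 18: O, bond orders sum to 2 (valence 2) → 0 H
Totals → C:12, H:19, N:1, O:5.
In Hill order: C12H19NO5.

C12H19NO5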